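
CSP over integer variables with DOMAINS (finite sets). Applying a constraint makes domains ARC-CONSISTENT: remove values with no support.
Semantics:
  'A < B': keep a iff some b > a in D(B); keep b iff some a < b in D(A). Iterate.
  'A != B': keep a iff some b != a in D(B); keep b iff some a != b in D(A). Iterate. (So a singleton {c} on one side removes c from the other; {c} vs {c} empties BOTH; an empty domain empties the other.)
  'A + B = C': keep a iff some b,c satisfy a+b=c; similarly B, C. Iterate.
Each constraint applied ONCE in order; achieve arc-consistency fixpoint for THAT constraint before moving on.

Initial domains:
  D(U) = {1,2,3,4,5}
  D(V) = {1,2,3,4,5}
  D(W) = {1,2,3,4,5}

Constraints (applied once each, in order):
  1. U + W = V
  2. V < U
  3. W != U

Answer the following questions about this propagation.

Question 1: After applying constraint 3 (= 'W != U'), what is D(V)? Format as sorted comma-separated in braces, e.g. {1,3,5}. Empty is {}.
Constraint 1 (U + W = V) on D(U)={1,2,3,4,5} D(W)={1,2,3,4,5} D(V)={1,2,3,4,5}: U {1,2,3,4,5}->{1,2,3,4}; W {1,2,3,4,5}->{1,2,3,4}; V {1,2,3,4,5}->{2,3,4,5}
Constraint 2 (V < U) on D(V)={2,3,4,5} D(U)={1,2,3,4}: V {2,3,4,5}->{2,3}; U {1,2,3,4}->{3,4}
Constraint 3 (W != U) on D(W)={1,2,3,4} D(U)={3,4}: no change
So after constraint 3: D(V) = {2,3}

Answer: {2,3}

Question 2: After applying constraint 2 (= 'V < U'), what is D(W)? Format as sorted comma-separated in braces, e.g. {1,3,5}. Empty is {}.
Answer: {1,2,3,4}

Derivation:
Constraint 1 (U + W = V) on D(U)={1,2,3,4,5} D(W)={1,2,3,4,5} D(V)={1,2,3,4,5}: U {1,2,3,4,5}->{1,2,3,4}; W {1,2,3,4,5}->{1,2,3,4}; V {1,2,3,4,5}->{2,3,4,5}
Constraint 2 (V < U) on D(V)={2,3,4,5} D(U)={1,2,3,4}: V {2,3,4,5}->{2,3}; U {1,2,3,4}->{3,4}
So after constraint 2: D(W) = {1,2,3,4}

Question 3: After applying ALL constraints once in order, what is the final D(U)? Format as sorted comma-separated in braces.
Answer: {3,4}

Derivation:
Constraint 1 (U + W = V) on D(U)={1,2,3,4,5} D(W)={1,2,3,4,5} D(V)={1,2,3,4,5}: U {1,2,3,4,5}->{1,2,3,4}; W {1,2,3,4,5}->{1,2,3,4}; V {1,2,3,4,5}->{2,3,4,5}
Constraint 2 (V < U) on D(V)={2,3,4,5} D(U)={1,2,3,4}: V {2,3,4,5}->{2,3}; U {1,2,3,4}->{3,4}
Constraint 3 (W != U) on D(W)={1,2,3,4} D(U)={3,4}: no change
So after all 3 constraints: D(U) = {3,4}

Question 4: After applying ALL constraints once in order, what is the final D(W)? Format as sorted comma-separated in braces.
Constraint 1 (U + W = V) on D(U)={1,2,3,4,5} D(W)={1,2,3,4,5} D(V)={1,2,3,4,5}: U {1,2,3,4,5}->{1,2,3,4}; W {1,2,3,4,5}->{1,2,3,4}; V {1,2,3,4,5}->{2,3,4,5}
Constraint 2 (V < U) on D(V)={2,3,4,5} D(U)={1,2,3,4}: V {2,3,4,5}->{2,3}; U {1,2,3,4}->{3,4}
Constraint 3 (W != U) on D(W)={1,2,3,4} D(U)={3,4}: no change
So after all 3 constraints: D(W) = {1,2,3,4}

Answer: {1,2,3,4}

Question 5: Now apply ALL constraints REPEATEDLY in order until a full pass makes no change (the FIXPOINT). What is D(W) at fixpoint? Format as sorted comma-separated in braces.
Answer: {}

Derivation:
pass 0 (initial): D(W)={1,2,3,4,5}
pass 1: U {1,2,3,4,5}->{3,4}; V {1,2,3,4,5}->{2,3}; W {1,2,3,4,5}->{1,2,3,4}
pass 2: U {3,4}->{}; V {2,3}->{}; W {1,2,3,4}->{}
pass 3: no change
Fixpoint after 3 passes: D(W) = {}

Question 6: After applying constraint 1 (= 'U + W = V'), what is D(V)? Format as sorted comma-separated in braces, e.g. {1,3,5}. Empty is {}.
Constraint 1 (U + W = V) on D(U)={1,2,3,4,5} D(W)={1,2,3,4,5} D(V)={1,2,3,4,5}: U {1,2,3,4,5}->{1,2,3,4}; W {1,2,3,4,5}->{1,2,3,4}; V {1,2,3,4,5}->{2,3,4,5}
So after constraint 1: D(V) = {2,3,4,5}

Answer: {2,3,4,5}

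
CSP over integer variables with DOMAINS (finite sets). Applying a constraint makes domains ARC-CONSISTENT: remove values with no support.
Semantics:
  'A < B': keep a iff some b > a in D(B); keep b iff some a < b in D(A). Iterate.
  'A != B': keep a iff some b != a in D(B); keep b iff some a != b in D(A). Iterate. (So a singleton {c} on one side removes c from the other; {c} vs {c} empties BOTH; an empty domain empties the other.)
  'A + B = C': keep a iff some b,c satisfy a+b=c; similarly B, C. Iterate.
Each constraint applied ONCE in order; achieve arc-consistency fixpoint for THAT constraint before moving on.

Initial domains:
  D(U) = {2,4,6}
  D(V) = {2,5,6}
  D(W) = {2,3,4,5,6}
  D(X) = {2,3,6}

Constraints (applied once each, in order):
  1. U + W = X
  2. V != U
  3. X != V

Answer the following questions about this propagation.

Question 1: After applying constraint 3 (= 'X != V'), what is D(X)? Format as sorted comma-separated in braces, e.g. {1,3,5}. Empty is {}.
Constraint 1 (U + W = X) on D(U)={2,4,6} D(W)={2,3,4,5,6} D(X)={2,3,6}: U {2,4,6}->{2,4}; W {2,3,4,5,6}->{2,4}; X {2,3,6}->{6}
Constraint 2 (V != U) on D(V)={2,5,6} D(U)={2,4}: no change
Constraint 3 (X != V) on D(X)={6} D(V)={2,5,6}: V {2,5,6}->{2,5}
So after constraint 3: D(X) = {6}

Answer: {6}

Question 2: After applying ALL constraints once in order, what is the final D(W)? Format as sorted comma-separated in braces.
Constraint 1 (U + W = X) on D(U)={2,4,6} D(W)={2,3,4,5,6} D(X)={2,3,6}: U {2,4,6}->{2,4}; W {2,3,4,5,6}->{2,4}; X {2,3,6}->{6}
Constraint 2 (V != U) on D(V)={2,5,6} D(U)={2,4}: no change
Constraint 3 (X != V) on D(X)={6} D(V)={2,5,6}: V {2,5,6}->{2,5}
So after all 3 constraints: D(W) = {2,4}

Answer: {2,4}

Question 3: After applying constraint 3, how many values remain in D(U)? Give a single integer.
Constraint 1 (U + W = X) on D(U)={2,4,6} D(W)={2,3,4,5,6} D(X)={2,3,6}: U {2,4,6}->{2,4}; W {2,3,4,5,6}->{2,4}; X {2,3,6}->{6}
Constraint 2 (V != U) on D(V)={2,5,6} D(U)={2,4}: no change
Constraint 3 (X != V) on D(X)={6} D(V)={2,5,6}: V {2,5,6}->{2,5}
So after constraint 3: D(U)={2,4}, size = 2

Answer: 2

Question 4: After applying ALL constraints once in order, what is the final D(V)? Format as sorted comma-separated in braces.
Answer: {2,5}

Derivation:
Constraint 1 (U + W = X) on D(U)={2,4,6} D(W)={2,3,4,5,6} D(X)={2,3,6}: U {2,4,6}->{2,4}; W {2,3,4,5,6}->{2,4}; X {2,3,6}->{6}
Constraint 2 (V != U) on D(V)={2,5,6} D(U)={2,4}: no change
Constraint 3 (X != V) on D(X)={6} D(V)={2,5,6}: V {2,5,6}->{2,5}
So after all 3 constraints: D(V) = {2,5}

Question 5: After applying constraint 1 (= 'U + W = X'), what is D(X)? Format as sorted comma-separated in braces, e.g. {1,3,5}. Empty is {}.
Constraint 1 (U + W = X) on D(U)={2,4,6} D(W)={2,3,4,5,6} D(X)={2,3,6}: U {2,4,6}->{2,4}; W {2,3,4,5,6}->{2,4}; X {2,3,6}->{6}
So after constraint 1: D(X) = {6}

Answer: {6}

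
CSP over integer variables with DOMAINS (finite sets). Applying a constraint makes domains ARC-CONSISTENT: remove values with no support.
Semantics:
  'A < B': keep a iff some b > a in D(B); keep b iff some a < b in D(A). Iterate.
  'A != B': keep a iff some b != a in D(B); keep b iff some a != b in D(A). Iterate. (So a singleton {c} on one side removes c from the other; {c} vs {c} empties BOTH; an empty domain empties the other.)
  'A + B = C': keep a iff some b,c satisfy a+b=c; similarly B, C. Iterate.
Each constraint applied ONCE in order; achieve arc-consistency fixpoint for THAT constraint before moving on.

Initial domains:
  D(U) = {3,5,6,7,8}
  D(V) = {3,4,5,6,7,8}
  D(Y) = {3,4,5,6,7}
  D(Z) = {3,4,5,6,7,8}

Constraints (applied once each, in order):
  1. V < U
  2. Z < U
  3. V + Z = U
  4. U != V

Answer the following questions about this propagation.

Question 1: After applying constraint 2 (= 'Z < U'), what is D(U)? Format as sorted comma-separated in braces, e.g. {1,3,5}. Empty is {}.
Answer: {5,6,7,8}

Derivation:
Constraint 1 (V < U) on D(V)={3,4,5,6,7,8} D(U)={3,5,6,7,8}: V {3,4,5,6,7,8}->{3,4,5,6,7}; U {3,5,6,7,8}->{5,6,7,8}
Constraint 2 (Z < U) on D(Z)={3,4,5,6,7,8} D(U)={5,6,7,8}: Z {3,4,5,6,7,8}->{3,4,5,6,7}
So after constraint 2: D(U) = {5,6,7,8}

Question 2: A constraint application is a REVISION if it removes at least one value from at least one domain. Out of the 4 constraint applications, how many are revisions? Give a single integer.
Answer: 3

Derivation:
Constraint 1 (V < U) on D(V)={3,4,5,6,7,8} D(U)={3,5,6,7,8}: V {3,4,5,6,7,8}->{3,4,5,6,7}; U {3,5,6,7,8}->{5,6,7,8} => REVISION
Constraint 2 (Z < U) on D(Z)={3,4,5,6,7,8} D(U)={5,6,7,8}: Z {3,4,5,6,7,8}->{3,4,5,6,7} => REVISION
Constraint 3 (V + Z = U) on D(V)={3,4,5,6,7} D(Z)={3,4,5,6,7} D(U)={5,6,7,8}: V {3,4,5,6,7}->{3,4,5}; Z {3,4,5,6,7}->{3,4,5}; U {5,6,7,8}->{6,7,8} => REVISION
Constraint 4 (U != V) on D(U)={6,7,8} D(V)={3,4,5}: no change => not a revision
Total revisions = 3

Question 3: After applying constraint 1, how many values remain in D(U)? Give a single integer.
Answer: 4

Derivation:
Constraint 1 (V < U) on D(V)={3,4,5,6,7,8} D(U)={3,5,6,7,8}: V {3,4,5,6,7,8}->{3,4,5,6,7}; U {3,5,6,7,8}->{5,6,7,8}
So after constraint 1: D(U)={5,6,7,8}, size = 4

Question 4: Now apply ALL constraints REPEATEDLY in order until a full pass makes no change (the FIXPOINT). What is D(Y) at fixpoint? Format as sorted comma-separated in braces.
Answer: {3,4,5,6,7}

Derivation:
pass 0 (initial): D(Y)={3,4,5,6,7}
pass 1: U {3,5,6,7,8}->{6,7,8}; V {3,4,5,6,7,8}->{3,4,5}; Z {3,4,5,6,7,8}->{3,4,5}
pass 2: no change
Fixpoint after 2 passes: D(Y) = {3,4,5,6,7}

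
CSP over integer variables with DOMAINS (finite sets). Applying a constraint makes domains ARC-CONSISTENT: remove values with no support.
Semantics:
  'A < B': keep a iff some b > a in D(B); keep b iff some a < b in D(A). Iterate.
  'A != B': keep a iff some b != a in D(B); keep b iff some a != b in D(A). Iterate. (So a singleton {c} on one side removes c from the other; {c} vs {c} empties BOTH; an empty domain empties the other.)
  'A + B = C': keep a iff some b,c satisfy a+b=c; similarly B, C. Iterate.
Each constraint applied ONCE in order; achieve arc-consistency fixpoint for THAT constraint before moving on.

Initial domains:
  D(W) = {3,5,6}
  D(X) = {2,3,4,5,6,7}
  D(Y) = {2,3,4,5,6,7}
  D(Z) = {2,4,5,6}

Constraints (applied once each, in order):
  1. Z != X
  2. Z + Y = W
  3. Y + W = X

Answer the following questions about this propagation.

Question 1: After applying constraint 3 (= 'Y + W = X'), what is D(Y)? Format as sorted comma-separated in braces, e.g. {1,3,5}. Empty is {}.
Answer: {2}

Derivation:
Constraint 1 (Z != X) on D(Z)={2,4,5,6} D(X)={2,3,4,5,6,7}: no change
Constraint 2 (Z + Y = W) on D(Z)={2,4,5,6} D(Y)={2,3,4,5,6,7} D(W)={3,5,6}: Z {2,4,5,6}->{2,4}; Y {2,3,4,5,6,7}->{2,3,4}; W {3,5,6}->{5,6}
Constraint 3 (Y + W = X) on D(Y)={2,3,4} D(W)={5,6} D(X)={2,3,4,5,6,7}: Y {2,3,4}->{2}; W {5,6}->{5}; X {2,3,4,5,6,7}->{7}
So after constraint 3: D(Y) = {2}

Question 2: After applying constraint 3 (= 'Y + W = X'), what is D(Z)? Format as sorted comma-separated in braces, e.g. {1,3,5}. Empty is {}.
Answer: {2,4}

Derivation:
Constraint 1 (Z != X) on D(Z)={2,4,5,6} D(X)={2,3,4,5,6,7}: no change
Constraint 2 (Z + Y = W) on D(Z)={2,4,5,6} D(Y)={2,3,4,5,6,7} D(W)={3,5,6}: Z {2,4,5,6}->{2,4}; Y {2,3,4,5,6,7}->{2,3,4}; W {3,5,6}->{5,6}
Constraint 3 (Y + W = X) on D(Y)={2,3,4} D(W)={5,6} D(X)={2,3,4,5,6,7}: Y {2,3,4}->{2}; W {5,6}->{5}; X {2,3,4,5,6,7}->{7}
So after constraint 3: D(Z) = {2,4}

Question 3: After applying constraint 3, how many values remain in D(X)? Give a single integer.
Answer: 1

Derivation:
Constraint 1 (Z != X) on D(Z)={2,4,5,6} D(X)={2,3,4,5,6,7}: no change
Constraint 2 (Z + Y = W) on D(Z)={2,4,5,6} D(Y)={2,3,4,5,6,7} D(W)={3,5,6}: Z {2,4,5,6}->{2,4}; Y {2,3,4,5,6,7}->{2,3,4}; W {3,5,6}->{5,6}
Constraint 3 (Y + W = X) on D(Y)={2,3,4} D(W)={5,6} D(X)={2,3,4,5,6,7}: Y {2,3,4}->{2}; W {5,6}->{5}; X {2,3,4,5,6,7}->{7}
So after constraint 3: D(X)={7}, size = 1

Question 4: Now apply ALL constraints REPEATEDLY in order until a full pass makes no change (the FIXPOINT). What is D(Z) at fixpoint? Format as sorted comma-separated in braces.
pass 0 (initial): D(Z)={2,4,5,6}
pass 1: W {3,5,6}->{5}; X {2,3,4,5,6,7}->{7}; Y {2,3,4,5,6,7}->{2}; Z {2,4,5,6}->{2,4}
pass 2: W {5}->{}; X {7}->{}; Y {2}->{}; Z {2,4}->{}
pass 3: no change
Fixpoint after 3 passes: D(Z) = {}

Answer: {}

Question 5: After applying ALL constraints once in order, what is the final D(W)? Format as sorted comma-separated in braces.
Constraint 1 (Z != X) on D(Z)={2,4,5,6} D(X)={2,3,4,5,6,7}: no change
Constraint 2 (Z + Y = W) on D(Z)={2,4,5,6} D(Y)={2,3,4,5,6,7} D(W)={3,5,6}: Z {2,4,5,6}->{2,4}; Y {2,3,4,5,6,7}->{2,3,4}; W {3,5,6}->{5,6}
Constraint 3 (Y + W = X) on D(Y)={2,3,4} D(W)={5,6} D(X)={2,3,4,5,6,7}: Y {2,3,4}->{2}; W {5,6}->{5}; X {2,3,4,5,6,7}->{7}
So after all 3 constraints: D(W) = {5}

Answer: {5}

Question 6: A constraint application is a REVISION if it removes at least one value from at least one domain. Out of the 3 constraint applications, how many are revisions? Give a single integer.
Constraint 1 (Z != X) on D(Z)={2,4,5,6} D(X)={2,3,4,5,6,7}: no change => not a revision
Constraint 2 (Z + Y = W) on D(Z)={2,4,5,6} D(Y)={2,3,4,5,6,7} D(W)={3,5,6}: Z {2,4,5,6}->{2,4}; Y {2,3,4,5,6,7}->{2,3,4}; W {3,5,6}->{5,6} => REVISION
Constraint 3 (Y + W = X) on D(Y)={2,3,4} D(W)={5,6} D(X)={2,3,4,5,6,7}: Y {2,3,4}->{2}; W {5,6}->{5}; X {2,3,4,5,6,7}->{7} => REVISION
Total revisions = 2

Answer: 2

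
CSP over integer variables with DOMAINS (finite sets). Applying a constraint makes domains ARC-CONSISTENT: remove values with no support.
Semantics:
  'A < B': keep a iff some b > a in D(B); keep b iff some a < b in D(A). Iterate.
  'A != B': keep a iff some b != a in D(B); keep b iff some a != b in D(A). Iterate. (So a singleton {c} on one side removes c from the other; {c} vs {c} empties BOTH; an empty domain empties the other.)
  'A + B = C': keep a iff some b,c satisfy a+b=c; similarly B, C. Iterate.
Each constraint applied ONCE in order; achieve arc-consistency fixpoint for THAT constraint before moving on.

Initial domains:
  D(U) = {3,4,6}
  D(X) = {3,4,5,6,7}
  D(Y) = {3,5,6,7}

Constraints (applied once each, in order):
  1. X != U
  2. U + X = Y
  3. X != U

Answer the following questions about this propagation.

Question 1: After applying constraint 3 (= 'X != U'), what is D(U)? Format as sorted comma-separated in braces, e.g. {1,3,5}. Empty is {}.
Constraint 1 (X != U) on D(X)={3,4,5,6,7} D(U)={3,4,6}: no change
Constraint 2 (U + X = Y) on D(U)={3,4,6} D(X)={3,4,5,6,7} D(Y)={3,5,6,7}: U {3,4,6}->{3,4}; X {3,4,5,6,7}->{3,4}; Y {3,5,6,7}->{6,7}
Constraint 3 (X != U) on D(X)={3,4} D(U)={3,4}: no change
So after constraint 3: D(U) = {3,4}

Answer: {3,4}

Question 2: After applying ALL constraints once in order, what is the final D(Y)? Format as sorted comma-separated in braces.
Constraint 1 (X != U) on D(X)={3,4,5,6,7} D(U)={3,4,6}: no change
Constraint 2 (U + X = Y) on D(U)={3,4,6} D(X)={3,4,5,6,7} D(Y)={3,5,6,7}: U {3,4,6}->{3,4}; X {3,4,5,6,7}->{3,4}; Y {3,5,6,7}->{6,7}
Constraint 3 (X != U) on D(X)={3,4} D(U)={3,4}: no change
So after all 3 constraints: D(Y) = {6,7}

Answer: {6,7}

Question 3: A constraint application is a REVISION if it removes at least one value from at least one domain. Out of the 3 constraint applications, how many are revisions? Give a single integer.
Constraint 1 (X != U) on D(X)={3,4,5,6,7} D(U)={3,4,6}: no change => not a revision
Constraint 2 (U + X = Y) on D(U)={3,4,6} D(X)={3,4,5,6,7} D(Y)={3,5,6,7}: U {3,4,6}->{3,4}; X {3,4,5,6,7}->{3,4}; Y {3,5,6,7}->{6,7} => REVISION
Constraint 3 (X != U) on D(X)={3,4} D(U)={3,4}: no change => not a revision
Total revisions = 1

Answer: 1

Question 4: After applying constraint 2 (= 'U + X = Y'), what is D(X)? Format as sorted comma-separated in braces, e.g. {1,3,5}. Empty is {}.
Answer: {3,4}

Derivation:
Constraint 1 (X != U) on D(X)={3,4,5,6,7} D(U)={3,4,6}: no change
Constraint 2 (U + X = Y) on D(U)={3,4,6} D(X)={3,4,5,6,7} D(Y)={3,5,6,7}: U {3,4,6}->{3,4}; X {3,4,5,6,7}->{3,4}; Y {3,5,6,7}->{6,7}
So after constraint 2: D(X) = {3,4}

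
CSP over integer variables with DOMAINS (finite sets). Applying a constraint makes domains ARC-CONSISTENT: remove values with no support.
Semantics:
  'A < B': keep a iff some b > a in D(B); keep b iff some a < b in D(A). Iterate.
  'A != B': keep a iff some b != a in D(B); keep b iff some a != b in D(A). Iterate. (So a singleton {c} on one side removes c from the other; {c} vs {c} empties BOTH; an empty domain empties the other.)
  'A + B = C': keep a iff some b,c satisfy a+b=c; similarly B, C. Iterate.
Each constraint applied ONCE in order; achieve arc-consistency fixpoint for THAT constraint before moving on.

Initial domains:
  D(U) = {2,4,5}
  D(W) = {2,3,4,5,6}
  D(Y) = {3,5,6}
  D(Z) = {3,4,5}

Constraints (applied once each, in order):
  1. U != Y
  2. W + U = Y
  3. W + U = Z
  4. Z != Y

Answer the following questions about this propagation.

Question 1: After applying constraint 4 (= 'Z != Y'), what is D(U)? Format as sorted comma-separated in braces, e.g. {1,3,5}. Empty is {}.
Constraint 1 (U != Y) on D(U)={2,4,5} D(Y)={3,5,6}: no change
Constraint 2 (W + U = Y) on D(W)={2,3,4,5,6} D(U)={2,4,5} D(Y)={3,5,6}: W {2,3,4,5,6}->{2,3,4}; U {2,4,5}->{2,4}; Y {3,5,6}->{5,6}
Constraint 3 (W + U = Z) on D(W)={2,3,4} D(U)={2,4} D(Z)={3,4,5}: W {2,3,4}->{2,3}; U {2,4}->{2}; Z {3,4,5}->{4,5}
Constraint 4 (Z != Y) on D(Z)={4,5} D(Y)={5,6}: no change
So after constraint 4: D(U) = {2}

Answer: {2}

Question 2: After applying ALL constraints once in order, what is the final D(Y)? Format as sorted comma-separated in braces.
Answer: {5,6}

Derivation:
Constraint 1 (U != Y) on D(U)={2,4,5} D(Y)={3,5,6}: no change
Constraint 2 (W + U = Y) on D(W)={2,3,4,5,6} D(U)={2,4,5} D(Y)={3,5,6}: W {2,3,4,5,6}->{2,3,4}; U {2,4,5}->{2,4}; Y {3,5,6}->{5,6}
Constraint 3 (W + U = Z) on D(W)={2,3,4} D(U)={2,4} D(Z)={3,4,5}: W {2,3,4}->{2,3}; U {2,4}->{2}; Z {3,4,5}->{4,5}
Constraint 4 (Z != Y) on D(Z)={4,5} D(Y)={5,6}: no change
So after all 4 constraints: D(Y) = {5,6}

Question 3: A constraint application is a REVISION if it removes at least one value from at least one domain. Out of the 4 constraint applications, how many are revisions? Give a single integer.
Answer: 2

Derivation:
Constraint 1 (U != Y) on D(U)={2,4,5} D(Y)={3,5,6}: no change => not a revision
Constraint 2 (W + U = Y) on D(W)={2,3,4,5,6} D(U)={2,4,5} D(Y)={3,5,6}: W {2,3,4,5,6}->{2,3,4}; U {2,4,5}->{2,4}; Y {3,5,6}->{5,6} => REVISION
Constraint 3 (W + U = Z) on D(W)={2,3,4} D(U)={2,4} D(Z)={3,4,5}: W {2,3,4}->{2,3}; U {2,4}->{2}; Z {3,4,5}->{4,5} => REVISION
Constraint 4 (Z != Y) on D(Z)={4,5} D(Y)={5,6}: no change => not a revision
Total revisions = 2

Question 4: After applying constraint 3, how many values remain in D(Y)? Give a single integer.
Constraint 1 (U != Y) on D(U)={2,4,5} D(Y)={3,5,6}: no change
Constraint 2 (W + U = Y) on D(W)={2,3,4,5,6} D(U)={2,4,5} D(Y)={3,5,6}: W {2,3,4,5,6}->{2,3,4}; U {2,4,5}->{2,4}; Y {3,5,6}->{5,6}
Constraint 3 (W + U = Z) on D(W)={2,3,4} D(U)={2,4} D(Z)={3,4,5}: W {2,3,4}->{2,3}; U {2,4}->{2}; Z {3,4,5}->{4,5}
So after constraint 3: D(Y)={5,6}, size = 2

Answer: 2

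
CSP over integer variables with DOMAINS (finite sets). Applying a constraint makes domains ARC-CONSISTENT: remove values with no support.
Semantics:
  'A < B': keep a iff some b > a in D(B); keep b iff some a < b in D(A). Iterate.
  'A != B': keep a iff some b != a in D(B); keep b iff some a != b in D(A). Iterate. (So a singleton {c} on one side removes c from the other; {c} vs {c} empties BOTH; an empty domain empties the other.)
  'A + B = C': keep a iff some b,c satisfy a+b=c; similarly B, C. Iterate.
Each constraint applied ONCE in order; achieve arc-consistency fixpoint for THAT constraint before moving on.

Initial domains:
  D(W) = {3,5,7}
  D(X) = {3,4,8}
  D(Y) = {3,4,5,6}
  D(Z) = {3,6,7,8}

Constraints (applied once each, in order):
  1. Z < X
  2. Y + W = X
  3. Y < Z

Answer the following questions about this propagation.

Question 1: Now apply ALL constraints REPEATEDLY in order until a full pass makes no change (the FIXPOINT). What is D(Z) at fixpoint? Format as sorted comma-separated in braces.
pass 0 (initial): D(Z)={3,6,7,8}
pass 1: W {3,5,7}->{3,5}; X {3,4,8}->{8}; Y {3,4,5,6}->{3,5}; Z {3,6,7,8}->{6,7}
pass 2: no change
Fixpoint after 2 passes: D(Z) = {6,7}

Answer: {6,7}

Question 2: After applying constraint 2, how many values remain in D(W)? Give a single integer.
Constraint 1 (Z < X) on D(Z)={3,6,7,8} D(X)={3,4,8}: Z {3,6,7,8}->{3,6,7}; X {3,4,8}->{4,8}
Constraint 2 (Y + W = X) on D(Y)={3,4,5,6} D(W)={3,5,7} D(X)={4,8}: Y {3,4,5,6}->{3,5}; W {3,5,7}->{3,5}; X {4,8}->{8}
So after constraint 2: D(W)={3,5}, size = 2

Answer: 2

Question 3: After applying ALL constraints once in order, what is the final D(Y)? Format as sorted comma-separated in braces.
Constraint 1 (Z < X) on D(Z)={3,6,7,8} D(X)={3,4,8}: Z {3,6,7,8}->{3,6,7}; X {3,4,8}->{4,8}
Constraint 2 (Y + W = X) on D(Y)={3,4,5,6} D(W)={3,5,7} D(X)={4,8}: Y {3,4,5,6}->{3,5}; W {3,5,7}->{3,5}; X {4,8}->{8}
Constraint 3 (Y < Z) on D(Y)={3,5} D(Z)={3,6,7}: Z {3,6,7}->{6,7}
So after all 3 constraints: D(Y) = {3,5}

Answer: {3,5}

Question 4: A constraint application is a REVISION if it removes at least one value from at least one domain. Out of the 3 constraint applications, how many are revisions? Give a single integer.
Constraint 1 (Z < X) on D(Z)={3,6,7,8} D(X)={3,4,8}: Z {3,6,7,8}->{3,6,7}; X {3,4,8}->{4,8} => REVISION
Constraint 2 (Y + W = X) on D(Y)={3,4,5,6} D(W)={3,5,7} D(X)={4,8}: Y {3,4,5,6}->{3,5}; W {3,5,7}->{3,5}; X {4,8}->{8} => REVISION
Constraint 3 (Y < Z) on D(Y)={3,5} D(Z)={3,6,7}: Z {3,6,7}->{6,7} => REVISION
Total revisions = 3

Answer: 3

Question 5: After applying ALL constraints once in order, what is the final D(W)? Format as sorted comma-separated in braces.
Answer: {3,5}

Derivation:
Constraint 1 (Z < X) on D(Z)={3,6,7,8} D(X)={3,4,8}: Z {3,6,7,8}->{3,6,7}; X {3,4,8}->{4,8}
Constraint 2 (Y + W = X) on D(Y)={3,4,5,6} D(W)={3,5,7} D(X)={4,8}: Y {3,4,5,6}->{3,5}; W {3,5,7}->{3,5}; X {4,8}->{8}
Constraint 3 (Y < Z) on D(Y)={3,5} D(Z)={3,6,7}: Z {3,6,7}->{6,7}
So after all 3 constraints: D(W) = {3,5}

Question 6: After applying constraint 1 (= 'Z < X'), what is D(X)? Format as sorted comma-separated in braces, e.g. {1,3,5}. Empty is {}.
Answer: {4,8}

Derivation:
Constraint 1 (Z < X) on D(Z)={3,6,7,8} D(X)={3,4,8}: Z {3,6,7,8}->{3,6,7}; X {3,4,8}->{4,8}
So after constraint 1: D(X) = {4,8}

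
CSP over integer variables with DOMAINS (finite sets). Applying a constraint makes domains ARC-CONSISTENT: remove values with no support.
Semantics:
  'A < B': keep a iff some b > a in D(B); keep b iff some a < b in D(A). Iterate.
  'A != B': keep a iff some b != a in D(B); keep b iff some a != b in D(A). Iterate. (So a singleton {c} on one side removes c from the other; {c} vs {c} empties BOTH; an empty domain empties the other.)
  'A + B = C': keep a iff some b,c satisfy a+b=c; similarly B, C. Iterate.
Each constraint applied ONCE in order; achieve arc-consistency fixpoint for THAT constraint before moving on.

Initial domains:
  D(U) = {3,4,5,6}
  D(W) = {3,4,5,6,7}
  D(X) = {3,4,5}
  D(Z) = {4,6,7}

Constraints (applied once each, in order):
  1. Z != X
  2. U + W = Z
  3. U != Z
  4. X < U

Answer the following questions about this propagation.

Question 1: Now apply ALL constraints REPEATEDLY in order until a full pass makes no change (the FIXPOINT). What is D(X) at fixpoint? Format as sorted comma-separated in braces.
Answer: {3}

Derivation:
pass 0 (initial): D(X)={3,4,5}
pass 1: U {3,4,5,6}->{4}; W {3,4,5,6,7}->{3,4}; X {3,4,5}->{3}; Z {4,6,7}->{6,7}
pass 2: W {3,4}->{3}; Z {6,7}->{7}
pass 3: no change
Fixpoint after 3 passes: D(X) = {3}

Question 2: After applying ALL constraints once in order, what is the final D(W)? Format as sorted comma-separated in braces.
Constraint 1 (Z != X) on D(Z)={4,6,7} D(X)={3,4,5}: no change
Constraint 2 (U + W = Z) on D(U)={3,4,5,6} D(W)={3,4,5,6,7} D(Z)={4,6,7}: U {3,4,5,6}->{3,4}; W {3,4,5,6,7}->{3,4}; Z {4,6,7}->{6,7}
Constraint 3 (U != Z) on D(U)={3,4} D(Z)={6,7}: no change
Constraint 4 (X < U) on D(X)={3,4,5} D(U)={3,4}: X {3,4,5}->{3}; U {3,4}->{4}
So after all 4 constraints: D(W) = {3,4}

Answer: {3,4}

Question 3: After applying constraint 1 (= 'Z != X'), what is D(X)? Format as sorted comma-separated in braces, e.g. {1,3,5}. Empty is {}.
Constraint 1 (Z != X) on D(Z)={4,6,7} D(X)={3,4,5}: no change
So after constraint 1: D(X) = {3,4,5}

Answer: {3,4,5}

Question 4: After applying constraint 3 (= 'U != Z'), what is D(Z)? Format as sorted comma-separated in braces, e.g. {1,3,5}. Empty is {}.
Constraint 1 (Z != X) on D(Z)={4,6,7} D(X)={3,4,5}: no change
Constraint 2 (U + W = Z) on D(U)={3,4,5,6} D(W)={3,4,5,6,7} D(Z)={4,6,7}: U {3,4,5,6}->{3,4}; W {3,4,5,6,7}->{3,4}; Z {4,6,7}->{6,7}
Constraint 3 (U != Z) on D(U)={3,4} D(Z)={6,7}: no change
So after constraint 3: D(Z) = {6,7}

Answer: {6,7}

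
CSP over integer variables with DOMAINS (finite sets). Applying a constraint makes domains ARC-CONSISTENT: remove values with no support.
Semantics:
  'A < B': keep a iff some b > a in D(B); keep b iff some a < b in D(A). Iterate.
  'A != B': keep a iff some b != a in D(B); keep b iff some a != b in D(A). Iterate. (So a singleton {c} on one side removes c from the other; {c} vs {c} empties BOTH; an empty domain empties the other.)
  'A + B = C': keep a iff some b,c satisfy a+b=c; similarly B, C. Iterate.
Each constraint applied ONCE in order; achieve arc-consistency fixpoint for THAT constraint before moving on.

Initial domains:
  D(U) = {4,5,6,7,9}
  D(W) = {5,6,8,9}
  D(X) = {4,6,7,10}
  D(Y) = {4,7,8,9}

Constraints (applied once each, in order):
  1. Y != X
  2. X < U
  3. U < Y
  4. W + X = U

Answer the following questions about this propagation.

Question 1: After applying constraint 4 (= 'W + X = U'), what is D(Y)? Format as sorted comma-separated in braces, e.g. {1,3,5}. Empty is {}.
Constraint 1 (Y != X) on D(Y)={4,7,8,9} D(X)={4,6,7,10}: no change
Constraint 2 (X < U) on D(X)={4,6,7,10} D(U)={4,5,6,7,9}: X {4,6,7,10}->{4,6,7}; U {4,5,6,7,9}->{5,6,7,9}
Constraint 3 (U < Y) on D(U)={5,6,7,9} D(Y)={4,7,8,9}: U {5,6,7,9}->{5,6,7}; Y {4,7,8,9}->{7,8,9}
Constraint 4 (W + X = U) on D(W)={5,6,8,9} D(X)={4,6,7} D(U)={5,6,7}: W {5,6,8,9}->{}; X {4,6,7}->{}; U {5,6,7}->{}
So after constraint 4: D(Y) = {7,8,9}

Answer: {7,8,9}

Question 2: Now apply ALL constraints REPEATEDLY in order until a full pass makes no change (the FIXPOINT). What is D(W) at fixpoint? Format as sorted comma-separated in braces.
pass 0 (initial): D(W)={5,6,8,9}
pass 1: U {4,5,6,7,9}->{}; W {5,6,8,9}->{}; X {4,6,7,10}->{}; Y {4,7,8,9}->{7,8,9}
pass 2: Y {7,8,9}->{}
pass 3: no change
Fixpoint after 3 passes: D(W) = {}

Answer: {}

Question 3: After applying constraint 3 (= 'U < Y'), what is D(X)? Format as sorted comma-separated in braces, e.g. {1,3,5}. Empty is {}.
Constraint 1 (Y != X) on D(Y)={4,7,8,9} D(X)={4,6,7,10}: no change
Constraint 2 (X < U) on D(X)={4,6,7,10} D(U)={4,5,6,7,9}: X {4,6,7,10}->{4,6,7}; U {4,5,6,7,9}->{5,6,7,9}
Constraint 3 (U < Y) on D(U)={5,6,7,9} D(Y)={4,7,8,9}: U {5,6,7,9}->{5,6,7}; Y {4,7,8,9}->{7,8,9}
So after constraint 3: D(X) = {4,6,7}

Answer: {4,6,7}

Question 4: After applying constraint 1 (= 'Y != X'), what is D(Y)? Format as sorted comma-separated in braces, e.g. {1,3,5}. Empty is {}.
Answer: {4,7,8,9}

Derivation:
Constraint 1 (Y != X) on D(Y)={4,7,8,9} D(X)={4,6,7,10}: no change
So after constraint 1: D(Y) = {4,7,8,9}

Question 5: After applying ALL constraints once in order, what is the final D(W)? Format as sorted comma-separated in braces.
Answer: {}

Derivation:
Constraint 1 (Y != X) on D(Y)={4,7,8,9} D(X)={4,6,7,10}: no change
Constraint 2 (X < U) on D(X)={4,6,7,10} D(U)={4,5,6,7,9}: X {4,6,7,10}->{4,6,7}; U {4,5,6,7,9}->{5,6,7,9}
Constraint 3 (U < Y) on D(U)={5,6,7,9} D(Y)={4,7,8,9}: U {5,6,7,9}->{5,6,7}; Y {4,7,8,9}->{7,8,9}
Constraint 4 (W + X = U) on D(W)={5,6,8,9} D(X)={4,6,7} D(U)={5,6,7}: W {5,6,8,9}->{}; X {4,6,7}->{}; U {5,6,7}->{}
So after all 4 constraints: D(W) = {}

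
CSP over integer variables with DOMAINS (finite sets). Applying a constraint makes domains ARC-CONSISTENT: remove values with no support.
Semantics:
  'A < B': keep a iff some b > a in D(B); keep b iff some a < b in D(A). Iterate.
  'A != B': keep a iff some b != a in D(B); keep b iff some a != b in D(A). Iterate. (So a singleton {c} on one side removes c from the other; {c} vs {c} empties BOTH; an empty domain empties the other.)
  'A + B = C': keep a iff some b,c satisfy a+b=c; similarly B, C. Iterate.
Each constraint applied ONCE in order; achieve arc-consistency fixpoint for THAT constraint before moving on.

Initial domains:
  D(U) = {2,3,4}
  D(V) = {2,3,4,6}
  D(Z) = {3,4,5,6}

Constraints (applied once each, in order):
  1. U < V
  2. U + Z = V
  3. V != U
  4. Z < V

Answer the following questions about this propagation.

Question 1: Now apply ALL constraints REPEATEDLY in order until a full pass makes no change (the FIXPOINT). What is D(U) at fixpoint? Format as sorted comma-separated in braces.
Answer: {2,3}

Derivation:
pass 0 (initial): D(U)={2,3,4}
pass 1: U {2,3,4}->{2,3}; V {2,3,4,6}->{6}; Z {3,4,5,6}->{3,4}
pass 2: no change
Fixpoint after 2 passes: D(U) = {2,3}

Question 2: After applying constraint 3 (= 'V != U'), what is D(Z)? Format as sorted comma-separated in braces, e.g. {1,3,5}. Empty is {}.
Answer: {3,4}

Derivation:
Constraint 1 (U < V) on D(U)={2,3,4} D(V)={2,3,4,6}: V {2,3,4,6}->{3,4,6}
Constraint 2 (U + Z = V) on D(U)={2,3,4} D(Z)={3,4,5,6} D(V)={3,4,6}: U {2,3,4}->{2,3}; Z {3,4,5,6}->{3,4}; V {3,4,6}->{6}
Constraint 3 (V != U) on D(V)={6} D(U)={2,3}: no change
So after constraint 3: D(Z) = {3,4}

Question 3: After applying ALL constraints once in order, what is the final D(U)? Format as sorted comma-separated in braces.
Answer: {2,3}

Derivation:
Constraint 1 (U < V) on D(U)={2,3,4} D(V)={2,3,4,6}: V {2,3,4,6}->{3,4,6}
Constraint 2 (U + Z = V) on D(U)={2,3,4} D(Z)={3,4,5,6} D(V)={3,4,6}: U {2,3,4}->{2,3}; Z {3,4,5,6}->{3,4}; V {3,4,6}->{6}
Constraint 3 (V != U) on D(V)={6} D(U)={2,3}: no change
Constraint 4 (Z < V) on D(Z)={3,4} D(V)={6}: no change
So after all 4 constraints: D(U) = {2,3}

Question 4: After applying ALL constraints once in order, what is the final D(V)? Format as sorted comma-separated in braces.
Constraint 1 (U < V) on D(U)={2,3,4} D(V)={2,3,4,6}: V {2,3,4,6}->{3,4,6}
Constraint 2 (U + Z = V) on D(U)={2,3,4} D(Z)={3,4,5,6} D(V)={3,4,6}: U {2,3,4}->{2,3}; Z {3,4,5,6}->{3,4}; V {3,4,6}->{6}
Constraint 3 (V != U) on D(V)={6} D(U)={2,3}: no change
Constraint 4 (Z < V) on D(Z)={3,4} D(V)={6}: no change
So after all 4 constraints: D(V) = {6}

Answer: {6}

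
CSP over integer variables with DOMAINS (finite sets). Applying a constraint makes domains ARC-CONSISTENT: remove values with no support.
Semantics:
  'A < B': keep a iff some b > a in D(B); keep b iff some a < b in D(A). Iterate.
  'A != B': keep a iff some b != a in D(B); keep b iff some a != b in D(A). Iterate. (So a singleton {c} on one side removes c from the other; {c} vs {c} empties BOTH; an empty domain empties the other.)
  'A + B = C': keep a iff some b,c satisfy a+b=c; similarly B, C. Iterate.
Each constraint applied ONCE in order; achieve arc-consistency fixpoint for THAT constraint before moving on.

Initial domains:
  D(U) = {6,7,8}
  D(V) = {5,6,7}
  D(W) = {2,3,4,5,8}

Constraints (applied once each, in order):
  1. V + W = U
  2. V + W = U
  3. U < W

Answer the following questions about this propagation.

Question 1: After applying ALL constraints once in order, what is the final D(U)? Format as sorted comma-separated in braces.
Constraint 1 (V + W = U) on D(V)={5,6,7} D(W)={2,3,4,5,8} D(U)={6,7,8}: V {5,6,7}->{5,6}; W {2,3,4,5,8}->{2,3}; U {6,7,8}->{7,8}
Constraint 2 (V + W = U) on D(V)={5,6} D(W)={2,3} D(U)={7,8}: no change
Constraint 3 (U < W) on D(U)={7,8} D(W)={2,3}: U {7,8}->{}; W {2,3}->{}
So after all 3 constraints: D(U) = {}

Answer: {}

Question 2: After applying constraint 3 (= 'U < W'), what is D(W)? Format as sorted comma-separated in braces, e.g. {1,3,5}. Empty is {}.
Constraint 1 (V + W = U) on D(V)={5,6,7} D(W)={2,3,4,5,8} D(U)={6,7,8}: V {5,6,7}->{5,6}; W {2,3,4,5,8}->{2,3}; U {6,7,8}->{7,8}
Constraint 2 (V + W = U) on D(V)={5,6} D(W)={2,3} D(U)={7,8}: no change
Constraint 3 (U < W) on D(U)={7,8} D(W)={2,3}: U {7,8}->{}; W {2,3}->{}
So after constraint 3: D(W) = {}

Answer: {}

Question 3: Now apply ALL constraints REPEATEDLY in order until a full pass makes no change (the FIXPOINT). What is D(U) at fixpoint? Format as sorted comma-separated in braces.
Answer: {}

Derivation:
pass 0 (initial): D(U)={6,7,8}
pass 1: U {6,7,8}->{}; V {5,6,7}->{5,6}; W {2,3,4,5,8}->{}
pass 2: V {5,6}->{}
pass 3: no change
Fixpoint after 3 passes: D(U) = {}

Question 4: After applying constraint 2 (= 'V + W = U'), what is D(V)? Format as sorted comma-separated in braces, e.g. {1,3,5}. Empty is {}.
Constraint 1 (V + W = U) on D(V)={5,6,7} D(W)={2,3,4,5,8} D(U)={6,7,8}: V {5,6,7}->{5,6}; W {2,3,4,5,8}->{2,3}; U {6,7,8}->{7,8}
Constraint 2 (V + W = U) on D(V)={5,6} D(W)={2,3} D(U)={7,8}: no change
So after constraint 2: D(V) = {5,6}

Answer: {5,6}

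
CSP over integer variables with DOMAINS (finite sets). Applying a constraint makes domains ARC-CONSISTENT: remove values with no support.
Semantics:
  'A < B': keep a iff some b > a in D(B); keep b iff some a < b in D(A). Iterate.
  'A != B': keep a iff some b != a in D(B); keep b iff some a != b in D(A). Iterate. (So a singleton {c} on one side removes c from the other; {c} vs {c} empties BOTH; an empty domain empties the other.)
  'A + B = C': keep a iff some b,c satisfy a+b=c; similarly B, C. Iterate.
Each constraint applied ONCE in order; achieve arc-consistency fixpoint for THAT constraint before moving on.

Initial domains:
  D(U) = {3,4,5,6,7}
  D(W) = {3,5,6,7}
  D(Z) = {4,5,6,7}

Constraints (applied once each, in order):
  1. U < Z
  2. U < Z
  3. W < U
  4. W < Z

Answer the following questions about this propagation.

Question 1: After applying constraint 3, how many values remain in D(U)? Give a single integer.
Constraint 1 (U < Z) on D(U)={3,4,5,6,7} D(Z)={4,5,6,7}: U {3,4,5,6,7}->{3,4,5,6}
Constraint 2 (U < Z) on D(U)={3,4,5,6} D(Z)={4,5,6,7}: no change
Constraint 3 (W < U) on D(W)={3,5,6,7} D(U)={3,4,5,6}: W {3,5,6,7}->{3,5}; U {3,4,5,6}->{4,5,6}
So after constraint 3: D(U)={4,5,6}, size = 3

Answer: 3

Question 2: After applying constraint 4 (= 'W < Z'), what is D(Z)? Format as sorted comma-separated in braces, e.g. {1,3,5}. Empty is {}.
Answer: {4,5,6,7}

Derivation:
Constraint 1 (U < Z) on D(U)={3,4,5,6,7} D(Z)={4,5,6,7}: U {3,4,5,6,7}->{3,4,5,6}
Constraint 2 (U < Z) on D(U)={3,4,5,6} D(Z)={4,5,6,7}: no change
Constraint 3 (W < U) on D(W)={3,5,6,7} D(U)={3,4,5,6}: W {3,5,6,7}->{3,5}; U {3,4,5,6}->{4,5,6}
Constraint 4 (W < Z) on D(W)={3,5} D(Z)={4,5,6,7}: no change
So after constraint 4: D(Z) = {4,5,6,7}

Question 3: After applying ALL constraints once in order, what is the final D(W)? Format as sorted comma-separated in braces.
Constraint 1 (U < Z) on D(U)={3,4,5,6,7} D(Z)={4,5,6,7}: U {3,4,5,6,7}->{3,4,5,6}
Constraint 2 (U < Z) on D(U)={3,4,5,6} D(Z)={4,5,6,7}: no change
Constraint 3 (W < U) on D(W)={3,5,6,7} D(U)={3,4,5,6}: W {3,5,6,7}->{3,5}; U {3,4,5,6}->{4,5,6}
Constraint 4 (W < Z) on D(W)={3,5} D(Z)={4,5,6,7}: no change
So after all 4 constraints: D(W) = {3,5}

Answer: {3,5}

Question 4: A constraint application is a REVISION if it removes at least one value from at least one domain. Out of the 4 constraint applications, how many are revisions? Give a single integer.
Constraint 1 (U < Z) on D(U)={3,4,5,6,7} D(Z)={4,5,6,7}: U {3,4,5,6,7}->{3,4,5,6} => REVISION
Constraint 2 (U < Z) on D(U)={3,4,5,6} D(Z)={4,5,6,7}: no change => not a revision
Constraint 3 (W < U) on D(W)={3,5,6,7} D(U)={3,4,5,6}: W {3,5,6,7}->{3,5}; U {3,4,5,6}->{4,5,6} => REVISION
Constraint 4 (W < Z) on D(W)={3,5} D(Z)={4,5,6,7}: no change => not a revision
Total revisions = 2

Answer: 2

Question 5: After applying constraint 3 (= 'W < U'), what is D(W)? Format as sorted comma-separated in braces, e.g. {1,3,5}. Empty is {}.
Constraint 1 (U < Z) on D(U)={3,4,5,6,7} D(Z)={4,5,6,7}: U {3,4,5,6,7}->{3,4,5,6}
Constraint 2 (U < Z) on D(U)={3,4,5,6} D(Z)={4,5,6,7}: no change
Constraint 3 (W < U) on D(W)={3,5,6,7} D(U)={3,4,5,6}: W {3,5,6,7}->{3,5}; U {3,4,5,6}->{4,5,6}
So after constraint 3: D(W) = {3,5}

Answer: {3,5}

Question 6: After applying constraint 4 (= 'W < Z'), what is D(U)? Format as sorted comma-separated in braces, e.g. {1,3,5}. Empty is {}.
Answer: {4,5,6}

Derivation:
Constraint 1 (U < Z) on D(U)={3,4,5,6,7} D(Z)={4,5,6,7}: U {3,4,5,6,7}->{3,4,5,6}
Constraint 2 (U < Z) on D(U)={3,4,5,6} D(Z)={4,5,6,7}: no change
Constraint 3 (W < U) on D(W)={3,5,6,7} D(U)={3,4,5,6}: W {3,5,6,7}->{3,5}; U {3,4,5,6}->{4,5,6}
Constraint 4 (W < Z) on D(W)={3,5} D(Z)={4,5,6,7}: no change
So after constraint 4: D(U) = {4,5,6}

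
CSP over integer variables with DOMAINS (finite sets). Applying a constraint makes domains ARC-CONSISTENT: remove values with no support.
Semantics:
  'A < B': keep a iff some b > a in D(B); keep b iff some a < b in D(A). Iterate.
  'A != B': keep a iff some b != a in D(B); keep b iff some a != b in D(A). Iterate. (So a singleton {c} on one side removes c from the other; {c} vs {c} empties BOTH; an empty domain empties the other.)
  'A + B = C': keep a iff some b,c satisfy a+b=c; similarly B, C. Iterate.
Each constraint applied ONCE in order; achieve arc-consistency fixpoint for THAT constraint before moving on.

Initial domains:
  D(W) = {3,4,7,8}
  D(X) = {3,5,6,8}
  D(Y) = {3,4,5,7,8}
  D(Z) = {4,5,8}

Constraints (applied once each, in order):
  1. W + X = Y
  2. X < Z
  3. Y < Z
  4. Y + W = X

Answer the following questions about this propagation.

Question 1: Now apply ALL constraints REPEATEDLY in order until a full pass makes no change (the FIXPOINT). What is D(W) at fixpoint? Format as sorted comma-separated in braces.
Answer: {}

Derivation:
pass 0 (initial): D(W)={3,4,7,8}
pass 1: W {3,4,7,8}->{}; X {3,5,6,8}->{}; Y {3,4,5,7,8}->{}; Z {4,5,8}->{8}
pass 2: Z {8}->{}
pass 3: no change
Fixpoint after 3 passes: D(W) = {}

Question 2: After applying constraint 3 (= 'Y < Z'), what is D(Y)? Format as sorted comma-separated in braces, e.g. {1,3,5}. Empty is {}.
Constraint 1 (W + X = Y) on D(W)={3,4,7,8} D(X)={3,5,6,8} D(Y)={3,4,5,7,8}: W {3,4,7,8}->{3,4}; X {3,5,6,8}->{3,5}; Y {3,4,5,7,8}->{7,8}
Constraint 2 (X < Z) on D(X)={3,5} D(Z)={4,5,8}: no change
Constraint 3 (Y < Z) on D(Y)={7,8} D(Z)={4,5,8}: Y {7,8}->{7}; Z {4,5,8}->{8}
So after constraint 3: D(Y) = {7}

Answer: {7}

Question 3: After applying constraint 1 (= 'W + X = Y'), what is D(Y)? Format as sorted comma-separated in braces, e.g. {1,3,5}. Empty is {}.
Constraint 1 (W + X = Y) on D(W)={3,4,7,8} D(X)={3,5,6,8} D(Y)={3,4,5,7,8}: W {3,4,7,8}->{3,4}; X {3,5,6,8}->{3,5}; Y {3,4,5,7,8}->{7,8}
So after constraint 1: D(Y) = {7,8}

Answer: {7,8}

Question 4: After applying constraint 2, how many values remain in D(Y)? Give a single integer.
Answer: 2

Derivation:
Constraint 1 (W + X = Y) on D(W)={3,4,7,8} D(X)={3,5,6,8} D(Y)={3,4,5,7,8}: W {3,4,7,8}->{3,4}; X {3,5,6,8}->{3,5}; Y {3,4,5,7,8}->{7,8}
Constraint 2 (X < Z) on D(X)={3,5} D(Z)={4,5,8}: no change
So after constraint 2: D(Y)={7,8}, size = 2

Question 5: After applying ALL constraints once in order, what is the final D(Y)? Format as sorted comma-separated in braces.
Constraint 1 (W + X = Y) on D(W)={3,4,7,8} D(X)={3,5,6,8} D(Y)={3,4,5,7,8}: W {3,4,7,8}->{3,4}; X {3,5,6,8}->{3,5}; Y {3,4,5,7,8}->{7,8}
Constraint 2 (X < Z) on D(X)={3,5} D(Z)={4,5,8}: no change
Constraint 3 (Y < Z) on D(Y)={7,8} D(Z)={4,5,8}: Y {7,8}->{7}; Z {4,5,8}->{8}
Constraint 4 (Y + W = X) on D(Y)={7} D(W)={3,4} D(X)={3,5}: Y {7}->{}; W {3,4}->{}; X {3,5}->{}
So after all 4 constraints: D(Y) = {}

Answer: {}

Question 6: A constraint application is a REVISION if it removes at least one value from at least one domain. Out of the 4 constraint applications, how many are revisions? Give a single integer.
Answer: 3

Derivation:
Constraint 1 (W + X = Y) on D(W)={3,4,7,8} D(X)={3,5,6,8} D(Y)={3,4,5,7,8}: W {3,4,7,8}->{3,4}; X {3,5,6,8}->{3,5}; Y {3,4,5,7,8}->{7,8} => REVISION
Constraint 2 (X < Z) on D(X)={3,5} D(Z)={4,5,8}: no change => not a revision
Constraint 3 (Y < Z) on D(Y)={7,8} D(Z)={4,5,8}: Y {7,8}->{7}; Z {4,5,8}->{8} => REVISION
Constraint 4 (Y + W = X) on D(Y)={7} D(W)={3,4} D(X)={3,5}: Y {7}->{}; W {3,4}->{}; X {3,5}->{} => REVISION
Total revisions = 3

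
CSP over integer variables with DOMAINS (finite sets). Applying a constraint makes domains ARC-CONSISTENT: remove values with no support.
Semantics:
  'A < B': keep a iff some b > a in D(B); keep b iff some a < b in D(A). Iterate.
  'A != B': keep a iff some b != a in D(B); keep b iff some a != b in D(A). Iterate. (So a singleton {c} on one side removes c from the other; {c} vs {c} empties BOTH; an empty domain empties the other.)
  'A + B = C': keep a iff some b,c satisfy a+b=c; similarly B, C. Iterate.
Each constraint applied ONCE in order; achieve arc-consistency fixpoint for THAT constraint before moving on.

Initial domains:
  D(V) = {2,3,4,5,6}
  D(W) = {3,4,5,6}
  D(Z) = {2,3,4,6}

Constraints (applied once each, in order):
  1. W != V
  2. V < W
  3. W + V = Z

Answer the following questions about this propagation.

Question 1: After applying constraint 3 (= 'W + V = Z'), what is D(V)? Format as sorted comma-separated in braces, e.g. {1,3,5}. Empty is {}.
Answer: {2,3}

Derivation:
Constraint 1 (W != V) on D(W)={3,4,5,6} D(V)={2,3,4,5,6}: no change
Constraint 2 (V < W) on D(V)={2,3,4,5,6} D(W)={3,4,5,6}: V {2,3,4,5,6}->{2,3,4,5}
Constraint 3 (W + V = Z) on D(W)={3,4,5,6} D(V)={2,3,4,5} D(Z)={2,3,4,6}: W {3,4,5,6}->{3,4}; V {2,3,4,5}->{2,3}; Z {2,3,4,6}->{6}
So after constraint 3: D(V) = {2,3}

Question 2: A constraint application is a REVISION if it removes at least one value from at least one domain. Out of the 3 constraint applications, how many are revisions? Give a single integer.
Constraint 1 (W != V) on D(W)={3,4,5,6} D(V)={2,3,4,5,6}: no change => not a revision
Constraint 2 (V < W) on D(V)={2,3,4,5,6} D(W)={3,4,5,6}: V {2,3,4,5,6}->{2,3,4,5} => REVISION
Constraint 3 (W + V = Z) on D(W)={3,4,5,6} D(V)={2,3,4,5} D(Z)={2,3,4,6}: W {3,4,5,6}->{3,4}; V {2,3,4,5}->{2,3}; Z {2,3,4,6}->{6} => REVISION
Total revisions = 2

Answer: 2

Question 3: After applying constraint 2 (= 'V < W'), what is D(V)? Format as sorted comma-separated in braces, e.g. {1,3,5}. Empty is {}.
Answer: {2,3,4,5}

Derivation:
Constraint 1 (W != V) on D(W)={3,4,5,6} D(V)={2,3,4,5,6}: no change
Constraint 2 (V < W) on D(V)={2,3,4,5,6} D(W)={3,4,5,6}: V {2,3,4,5,6}->{2,3,4,5}
So after constraint 2: D(V) = {2,3,4,5}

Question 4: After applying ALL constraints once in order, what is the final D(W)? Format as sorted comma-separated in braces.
Constraint 1 (W != V) on D(W)={3,4,5,6} D(V)={2,3,4,5,6}: no change
Constraint 2 (V < W) on D(V)={2,3,4,5,6} D(W)={3,4,5,6}: V {2,3,4,5,6}->{2,3,4,5}
Constraint 3 (W + V = Z) on D(W)={3,4,5,6} D(V)={2,3,4,5} D(Z)={2,3,4,6}: W {3,4,5,6}->{3,4}; V {2,3,4,5}->{2,3}; Z {2,3,4,6}->{6}
So after all 3 constraints: D(W) = {3,4}

Answer: {3,4}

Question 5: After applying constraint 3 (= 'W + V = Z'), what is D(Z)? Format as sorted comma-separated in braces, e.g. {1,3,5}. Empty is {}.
Answer: {6}

Derivation:
Constraint 1 (W != V) on D(W)={3,4,5,6} D(V)={2,3,4,5,6}: no change
Constraint 2 (V < W) on D(V)={2,3,4,5,6} D(W)={3,4,5,6}: V {2,3,4,5,6}->{2,3,4,5}
Constraint 3 (W + V = Z) on D(W)={3,4,5,6} D(V)={2,3,4,5} D(Z)={2,3,4,6}: W {3,4,5,6}->{3,4}; V {2,3,4,5}->{2,3}; Z {2,3,4,6}->{6}
So after constraint 3: D(Z) = {6}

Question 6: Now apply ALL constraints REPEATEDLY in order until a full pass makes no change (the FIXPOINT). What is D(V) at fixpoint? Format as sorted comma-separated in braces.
pass 0 (initial): D(V)={2,3,4,5,6}
pass 1: V {2,3,4,5,6}->{2,3}; W {3,4,5,6}->{3,4}; Z {2,3,4,6}->{6}
pass 2: no change
Fixpoint after 2 passes: D(V) = {2,3}

Answer: {2,3}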